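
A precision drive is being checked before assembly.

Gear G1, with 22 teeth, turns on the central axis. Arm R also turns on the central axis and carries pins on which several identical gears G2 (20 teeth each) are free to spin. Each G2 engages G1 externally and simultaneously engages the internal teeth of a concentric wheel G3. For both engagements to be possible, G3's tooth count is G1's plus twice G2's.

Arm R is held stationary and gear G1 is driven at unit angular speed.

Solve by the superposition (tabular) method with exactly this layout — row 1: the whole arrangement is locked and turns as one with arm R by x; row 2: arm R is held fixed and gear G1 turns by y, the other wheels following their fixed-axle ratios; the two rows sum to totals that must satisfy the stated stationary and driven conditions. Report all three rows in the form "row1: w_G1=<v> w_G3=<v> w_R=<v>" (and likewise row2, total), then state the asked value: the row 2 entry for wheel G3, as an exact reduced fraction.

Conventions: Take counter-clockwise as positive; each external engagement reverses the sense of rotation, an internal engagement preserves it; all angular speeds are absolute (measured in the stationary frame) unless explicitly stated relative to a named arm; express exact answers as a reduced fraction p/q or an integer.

topology: planetary set — G1 22T / G2 20T / G3 62T, arm = carrier (Willis)
row 1 (train locked, turned with arm): all members turn x
superposition row 2 [arm held]: sun y, ring −(22/62)·y, arm 0
boundary: total ω_arm = x = 0 and total ω_sun = x + y = 1  ⇒  y = 1, x = 0
row 2 ring = −(22/62)·1 = -11/31
totals (row 1 + row 2): sun 0 + 1 = 1, ring 0 + (-11/31) = -11/31, arm 0 + 0 = 0
asked cell (row2, ring) = -11/31

row1: w_G1=0 w_G3=0 w_R=0
row2: w_G1=1 w_G3=-11/31 w_R=0
total: w_G1=1 w_G3=-11/31 w_R=0
asked value: -11/31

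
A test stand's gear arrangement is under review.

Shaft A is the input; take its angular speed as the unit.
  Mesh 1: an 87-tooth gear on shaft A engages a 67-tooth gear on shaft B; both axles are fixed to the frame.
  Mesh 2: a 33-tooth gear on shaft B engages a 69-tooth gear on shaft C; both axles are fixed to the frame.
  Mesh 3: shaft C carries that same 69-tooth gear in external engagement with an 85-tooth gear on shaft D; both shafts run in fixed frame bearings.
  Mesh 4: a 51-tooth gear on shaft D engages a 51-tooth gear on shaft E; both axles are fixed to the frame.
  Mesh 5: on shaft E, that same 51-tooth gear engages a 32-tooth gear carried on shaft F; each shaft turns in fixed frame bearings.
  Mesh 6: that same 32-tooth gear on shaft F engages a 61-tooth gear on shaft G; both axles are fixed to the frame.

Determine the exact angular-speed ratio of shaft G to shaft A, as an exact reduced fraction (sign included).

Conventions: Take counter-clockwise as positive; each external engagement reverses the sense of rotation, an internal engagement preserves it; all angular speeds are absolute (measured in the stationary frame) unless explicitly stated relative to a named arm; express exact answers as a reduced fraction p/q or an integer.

8613/20435

class = fixed-axis compound train [6 meshes; 6 ratios multiply, 6 sense flips]
mesh 1 [87T→67T]: running ratio 87/67, sense −
mesh 2 [33T→69T]: running ratio 957/1541, sense +
mesh 3 [69T→85T]: running ratio 2871/5695, sense −
mesh 4 [51T→51T]: running ratio 2871/5695, sense +
mesh 5 [51T→32T]: running ratio 8613/10720, sense −
mesh 6 [32T→61T]: running ratio 8613/20435, sense +
ω_out/ω_in = 8613/20435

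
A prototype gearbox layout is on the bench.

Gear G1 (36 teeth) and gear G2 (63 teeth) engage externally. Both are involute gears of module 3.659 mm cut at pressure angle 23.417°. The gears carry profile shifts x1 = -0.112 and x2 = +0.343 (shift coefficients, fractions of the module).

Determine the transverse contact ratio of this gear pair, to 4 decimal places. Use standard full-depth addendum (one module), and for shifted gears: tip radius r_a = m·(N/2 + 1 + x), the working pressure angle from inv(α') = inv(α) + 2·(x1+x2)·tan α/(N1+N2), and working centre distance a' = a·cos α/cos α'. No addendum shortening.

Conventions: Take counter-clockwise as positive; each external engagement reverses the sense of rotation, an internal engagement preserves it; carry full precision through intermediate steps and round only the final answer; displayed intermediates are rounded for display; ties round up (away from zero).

1.5659

single-mesh involute tooth geometry (36T engaging 63T at module 3.659)
base radii: r_b1 = 60.437392, r_b2 = 105.765435
tip radii: r_a1 = 69.111192, r_a2 = 120.172537
inv(α') = inv(23.417°) + 2·(-0.112+0.343)·tan α/(36+63) = 0.02640830  ⇒  α' = 24.01693°
a' = a·cos α / cos α' = 181.1205·cos 23.417°/cos 24.01693° = 181.955594
action lengths: √(r_a1²−r_b1²) = 33.521315, √(r_a2²−r_b2²) = 57.053583
base pitch p_b = π·m·cos α = 10.548315
CR = (33.521315 + 57.053583 − 181.955594·sin 24.01693°)/10.548315 = 1.565915
contact ratio ≈ 1.5659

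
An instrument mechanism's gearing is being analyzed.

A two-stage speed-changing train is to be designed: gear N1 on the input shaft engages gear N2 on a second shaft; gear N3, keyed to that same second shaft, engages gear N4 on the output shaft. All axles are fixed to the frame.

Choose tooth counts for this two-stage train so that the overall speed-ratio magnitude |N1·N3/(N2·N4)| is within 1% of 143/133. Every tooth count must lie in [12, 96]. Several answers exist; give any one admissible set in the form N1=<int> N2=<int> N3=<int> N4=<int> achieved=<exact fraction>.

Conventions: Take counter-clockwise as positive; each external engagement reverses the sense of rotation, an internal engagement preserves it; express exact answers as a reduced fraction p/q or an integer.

2-stage fixed-axis compound train for ratio 143/133
target = 143/133 in lowest terms: an exact hit needs N1·N3 = k·143 and N2·N4 = k·133 for one integer k, every count in [12, 96]; additionally prefer no 1:1 stage (N1 ≠ N2, N3 ≠ N4)
k = 1: no 1:1-free in-range split of k·143 and k·133 into factor pairs; take k = 2
k = 2: N1·N3 = 286 = 13·22, N2·N4 = 266 = 14·19
achieved = 13·22/(14·19) = 143/133; |achieved − target| = 0 ≤ 143/13300 ✓

N1=13 N2=14 N3=22 N4=19 achieved=143/133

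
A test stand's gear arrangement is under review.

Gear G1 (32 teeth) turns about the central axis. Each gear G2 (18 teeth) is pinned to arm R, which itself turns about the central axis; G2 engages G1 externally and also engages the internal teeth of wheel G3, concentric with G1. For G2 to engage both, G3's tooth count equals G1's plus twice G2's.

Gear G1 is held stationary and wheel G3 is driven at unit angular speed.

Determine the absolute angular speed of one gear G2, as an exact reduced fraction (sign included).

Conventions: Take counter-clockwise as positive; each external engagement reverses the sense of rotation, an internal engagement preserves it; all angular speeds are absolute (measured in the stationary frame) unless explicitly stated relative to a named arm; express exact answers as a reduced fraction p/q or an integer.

17/9

topology: planetary set — G1 32T / G2 18T / G3 68T, arm = carrier (Willis)
ring teeth: 32 + 2·18 = 68
32(ω_sun−ω_arm) = −68(ω_ring−ω_arm),  ω_sun = 0, ω_ring = 1
32(0−ω_arm) = −68(1−ω_arm)  ⇒  100·ω_arm = 68  ⇒  ω_arm = 17/25
sun–planet mesh: 32·(0−17/25) = −18·(ω_p−ω_arm)  ⇒  ω_p−ω_arm = 272/225
ω_p = 17/25 + 272/225 = 17/9
exact speed ratio = 17/9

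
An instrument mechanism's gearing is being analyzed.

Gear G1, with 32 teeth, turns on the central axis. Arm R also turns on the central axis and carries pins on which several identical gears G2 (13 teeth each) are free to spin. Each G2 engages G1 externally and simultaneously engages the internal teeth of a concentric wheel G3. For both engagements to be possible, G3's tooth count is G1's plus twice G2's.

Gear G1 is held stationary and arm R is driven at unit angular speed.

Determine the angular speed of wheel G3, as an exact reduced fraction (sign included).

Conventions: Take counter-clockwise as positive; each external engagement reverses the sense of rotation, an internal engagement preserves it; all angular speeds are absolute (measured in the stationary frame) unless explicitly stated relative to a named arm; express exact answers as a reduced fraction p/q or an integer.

45/29

planetary set (32T centre, 13T on arm, 58T internal) — Willis relation
ring teeth: 32 + 2·13 = 58
32(ω_sun−ω_arm) = −58(ω_ring−ω_arm),  ω_sun = 0, ω_arm = 1
ω_ring = 1 − (32/58)(0−1) = 45/29
exact speed ratio = 45/29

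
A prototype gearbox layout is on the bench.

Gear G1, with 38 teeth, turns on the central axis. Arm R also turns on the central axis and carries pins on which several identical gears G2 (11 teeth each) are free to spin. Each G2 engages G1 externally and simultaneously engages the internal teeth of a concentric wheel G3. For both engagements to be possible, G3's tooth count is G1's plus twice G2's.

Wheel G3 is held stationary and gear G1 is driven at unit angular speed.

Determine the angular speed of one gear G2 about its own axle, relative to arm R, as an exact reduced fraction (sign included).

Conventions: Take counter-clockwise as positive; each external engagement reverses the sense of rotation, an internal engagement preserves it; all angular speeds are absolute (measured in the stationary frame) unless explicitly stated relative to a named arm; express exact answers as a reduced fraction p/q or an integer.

class = planetary set [G3 = 38+2·11 = 60; Willis about the carrier]
ring teeth: 38 + 2·11 = 60
38(ω_sun−ω_arm) = −60(ω_ring−ω_arm),  ω_ring = 0, ω_sun = 1
38(1−ω_arm) = −60(0−ω_arm)  ⇒  98·ω_arm = 38  ⇒  ω_arm = 19/49
sun–planet mesh: 38·(1−19/49) = −11·(ω_p−ω_arm)  ⇒  ω_p−ω_arm = -1140/539
exact speed ratio = -1140/539

-1140/539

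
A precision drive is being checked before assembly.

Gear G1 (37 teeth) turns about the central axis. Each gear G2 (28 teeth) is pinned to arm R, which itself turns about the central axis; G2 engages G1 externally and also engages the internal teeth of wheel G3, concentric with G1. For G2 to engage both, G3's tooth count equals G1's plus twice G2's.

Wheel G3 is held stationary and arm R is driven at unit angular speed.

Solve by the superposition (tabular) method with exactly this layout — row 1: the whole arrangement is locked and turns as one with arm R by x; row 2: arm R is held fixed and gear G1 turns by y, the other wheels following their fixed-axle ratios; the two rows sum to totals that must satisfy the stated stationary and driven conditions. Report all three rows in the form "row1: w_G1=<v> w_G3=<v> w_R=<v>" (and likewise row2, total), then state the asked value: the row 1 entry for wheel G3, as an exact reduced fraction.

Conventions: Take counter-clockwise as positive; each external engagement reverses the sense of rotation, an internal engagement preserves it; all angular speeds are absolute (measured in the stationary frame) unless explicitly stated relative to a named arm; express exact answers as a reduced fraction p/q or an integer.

class = planetary set [G3 = 37+2·28 = 93; Willis about the carrier]
row 1 (train locked, turned with arm): all members turn x
row 2 — arm fixed, fixed-axis ratios: sun y, ring −(37/93)·y, arm 0
boundary: total ω_ring = x − (37/93)·y = 0 and total ω_arm = x = 1  ⇒  y = 93/37, x = 1
row 2 ring = −(37/93)·93/37 = -1
totals (row 1 + row 2): sun 1 + 93/37 = 130/37, ring 1 + (-1) = 0, arm 1 + 0 = 1
asked cell (row1, ring) = 1

row1: w_G1=1 w_G3=1 w_R=1
row2: w_G1=93/37 w_G3=-1 w_R=0
total: w_G1=130/37 w_G3=0 w_R=1
asked value: 1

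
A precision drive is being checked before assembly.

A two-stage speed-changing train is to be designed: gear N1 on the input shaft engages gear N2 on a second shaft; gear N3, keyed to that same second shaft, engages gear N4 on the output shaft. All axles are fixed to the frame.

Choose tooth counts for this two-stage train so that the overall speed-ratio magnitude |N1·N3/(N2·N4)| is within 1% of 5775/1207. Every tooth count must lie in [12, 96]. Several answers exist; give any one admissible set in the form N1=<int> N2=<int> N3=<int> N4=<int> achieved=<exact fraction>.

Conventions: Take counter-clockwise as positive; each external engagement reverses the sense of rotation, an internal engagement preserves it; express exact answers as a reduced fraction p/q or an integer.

N1=75 N2=17 N3=77 N4=71 achieved=5775/1207

design class (target 5775/1207): fixed-axis compound train
target = 5775/1207 in lowest terms: an exact hit needs N1·N3 = k·5775 and N2·N4 = k·1207 for one integer k, every count in [12, 96]; additionally prefer no 1:1 stage (N1 ≠ N2, N3 ≠ N4)
k = 1: N1·N3 = 5775 = 75·77, N2·N4 = 1207 = 17·71
achieved = 75·77/(17·71) = 5775/1207; |achieved − target| = 0 ≤ 231/4828 ✓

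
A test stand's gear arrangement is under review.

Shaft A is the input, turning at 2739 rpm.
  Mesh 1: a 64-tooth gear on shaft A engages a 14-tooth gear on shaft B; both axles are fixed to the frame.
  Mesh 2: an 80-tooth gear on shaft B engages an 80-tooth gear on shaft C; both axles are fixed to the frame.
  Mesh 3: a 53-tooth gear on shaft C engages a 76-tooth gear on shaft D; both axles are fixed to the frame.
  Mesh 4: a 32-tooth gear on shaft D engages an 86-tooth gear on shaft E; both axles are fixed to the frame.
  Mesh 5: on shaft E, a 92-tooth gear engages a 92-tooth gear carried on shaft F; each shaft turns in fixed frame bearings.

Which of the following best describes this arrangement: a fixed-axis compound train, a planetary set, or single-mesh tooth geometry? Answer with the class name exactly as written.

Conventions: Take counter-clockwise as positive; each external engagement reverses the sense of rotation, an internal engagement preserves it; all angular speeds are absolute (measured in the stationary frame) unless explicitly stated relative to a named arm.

topology: fixed-axis compound train — 5 meshes, A→F
classification: fixed-axis compound train

fixed-axis compound train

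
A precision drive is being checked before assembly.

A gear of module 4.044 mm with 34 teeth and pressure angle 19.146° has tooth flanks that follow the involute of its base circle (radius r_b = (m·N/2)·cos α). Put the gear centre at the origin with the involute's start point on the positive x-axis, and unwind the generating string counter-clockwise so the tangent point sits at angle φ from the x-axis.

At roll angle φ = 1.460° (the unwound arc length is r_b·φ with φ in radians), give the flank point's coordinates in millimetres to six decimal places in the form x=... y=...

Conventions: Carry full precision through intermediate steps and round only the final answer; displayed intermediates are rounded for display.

x=64.966348 y=0.000358

topology: single-mesh involute geometry — m = 4.044, N = 34
pitch radius r_p = m·N/2 = 4.044·34/2 = 68.748000
base radius r_b = r_p·cos α = 68.748000·cos 19.146° = 64.945266
roll angle φ = 1.460° = 0.02548181 rad
x = r_b·(cos φ + φ·sin φ) = 64.966348
y = r_b·(sin φ − φ·cos φ) = 0.000358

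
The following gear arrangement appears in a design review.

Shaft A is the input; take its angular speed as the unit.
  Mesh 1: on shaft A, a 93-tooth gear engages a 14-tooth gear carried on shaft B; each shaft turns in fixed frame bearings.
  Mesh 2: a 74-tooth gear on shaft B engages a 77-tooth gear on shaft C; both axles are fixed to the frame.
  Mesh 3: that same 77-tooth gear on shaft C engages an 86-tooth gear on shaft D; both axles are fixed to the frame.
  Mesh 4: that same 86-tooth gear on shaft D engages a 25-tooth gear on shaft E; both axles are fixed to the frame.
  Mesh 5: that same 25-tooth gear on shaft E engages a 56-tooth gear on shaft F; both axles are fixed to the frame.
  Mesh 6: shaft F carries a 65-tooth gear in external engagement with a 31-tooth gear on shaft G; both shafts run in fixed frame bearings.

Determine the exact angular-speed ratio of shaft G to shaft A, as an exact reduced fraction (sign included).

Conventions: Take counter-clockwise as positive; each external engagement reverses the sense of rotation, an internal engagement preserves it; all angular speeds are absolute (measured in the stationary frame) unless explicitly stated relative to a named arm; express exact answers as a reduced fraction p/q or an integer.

7215/392

class = fixed-axis compound train [6 meshes; 6 ratios multiply, 6 sense flips]
mesh 1 [93T→14T]: running ratio 93/14, sense −
mesh 2 [74T→77T]: running ratio 3441/539, sense +
mesh 3 [77T→86T]: running ratio 3441/602, sense −
mesh 4 [86T→25T]: running ratio 3441/175, sense +
mesh 5 [25T→56T]: running ratio 3441/392, sense −
mesh 6 [65T→31T]: running ratio 7215/392, sense +
ω_out/ω_in = 7215/392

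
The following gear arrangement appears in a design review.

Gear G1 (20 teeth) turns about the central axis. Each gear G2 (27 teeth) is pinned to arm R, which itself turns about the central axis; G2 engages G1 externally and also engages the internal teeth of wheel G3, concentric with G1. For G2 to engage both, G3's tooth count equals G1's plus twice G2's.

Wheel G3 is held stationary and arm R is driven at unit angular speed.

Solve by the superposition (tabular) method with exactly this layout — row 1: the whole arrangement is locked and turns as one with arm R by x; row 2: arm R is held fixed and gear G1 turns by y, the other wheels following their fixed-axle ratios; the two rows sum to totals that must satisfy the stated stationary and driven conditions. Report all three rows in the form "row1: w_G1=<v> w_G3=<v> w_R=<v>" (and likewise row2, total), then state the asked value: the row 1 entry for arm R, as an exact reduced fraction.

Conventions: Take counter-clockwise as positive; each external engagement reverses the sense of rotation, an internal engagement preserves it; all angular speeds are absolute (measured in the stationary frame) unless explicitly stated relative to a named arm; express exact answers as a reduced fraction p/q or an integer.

planetary set (20T centre, 27T on arm, 74T internal) — Willis relation
row 1: whole set turns with the arm by x
row 2 — arm fixed, fixed-axis ratios: sun y, ring −(20/74)·y, arm 0
boundary: total ω_ring = x − (20/74)·y = 0 and total ω_arm = x = 1  ⇒  y = 37/10, x = 1
row 2 ring = −(20/74)·37/10 = -1
totals (row 1 + row 2): sun 1 + 37/10 = 47/10, ring 1 + (-1) = 0, arm 1 + 0 = 1
asked cell (row1, arm) = 1

row1: w_G1=1 w_G3=1 w_R=1
row2: w_G1=37/10 w_G3=-1 w_R=0
total: w_G1=47/10 w_G3=0 w_R=1
asked value: 1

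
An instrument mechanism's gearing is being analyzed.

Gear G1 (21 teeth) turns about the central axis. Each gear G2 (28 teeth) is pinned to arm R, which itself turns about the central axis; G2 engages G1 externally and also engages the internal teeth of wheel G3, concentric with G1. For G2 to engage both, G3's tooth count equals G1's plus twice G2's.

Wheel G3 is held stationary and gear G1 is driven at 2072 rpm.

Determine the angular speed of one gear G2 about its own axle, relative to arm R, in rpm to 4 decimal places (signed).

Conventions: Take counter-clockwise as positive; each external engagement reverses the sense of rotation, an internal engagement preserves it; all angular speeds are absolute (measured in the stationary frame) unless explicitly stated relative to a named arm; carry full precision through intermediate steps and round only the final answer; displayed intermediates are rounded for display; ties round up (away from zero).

topology: planetary set — G1 21T / G2 28T / G3 77T, arm = carrier (Willis)
normalise by the input: solve with ω_sun = 1, then scale by 2072 rpm
ring teeth: 21 + 2·28 = 77
21(ω_sun−ω_arm) = −77(ω_ring−ω_arm),  ω_ring = 0, ω_sun = 1
21(1−ω_arm) = −77(0−ω_arm)  ⇒  98·ω_arm = 21  ⇒  ω_arm = 3/14
sun–planet mesh: 21·(1−3/14) = −28·(ω_p−ω_arm)  ⇒  ω_p−ω_arm = -33/56
scale: ω_p−ω_arm = -33/56 × 2072 rpm = -1221.0000 rpm

-1221.0000 rpm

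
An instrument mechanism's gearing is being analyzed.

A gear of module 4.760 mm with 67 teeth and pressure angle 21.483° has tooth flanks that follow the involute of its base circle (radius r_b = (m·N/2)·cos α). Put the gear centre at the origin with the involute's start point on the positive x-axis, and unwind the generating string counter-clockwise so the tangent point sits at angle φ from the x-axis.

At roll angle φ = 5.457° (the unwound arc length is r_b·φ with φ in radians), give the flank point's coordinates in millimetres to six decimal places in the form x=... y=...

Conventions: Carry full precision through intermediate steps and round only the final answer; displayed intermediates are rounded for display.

x=149.053190 y=0.042693

topology: single-mesh involute geometry — m = 4.760, N = 67
pitch radius r_p = m·N/2 = 4.760·67/2 = 159.460000
base radius r_b = r_p·cos α = 159.460000·cos 21.483° = 148.381719
roll angle φ = 5.457° = 0.09524262 rad
x = r_b·(cos φ + φ·sin φ) = 149.053190
y = r_b·(sin φ − φ·cos φ) = 0.042693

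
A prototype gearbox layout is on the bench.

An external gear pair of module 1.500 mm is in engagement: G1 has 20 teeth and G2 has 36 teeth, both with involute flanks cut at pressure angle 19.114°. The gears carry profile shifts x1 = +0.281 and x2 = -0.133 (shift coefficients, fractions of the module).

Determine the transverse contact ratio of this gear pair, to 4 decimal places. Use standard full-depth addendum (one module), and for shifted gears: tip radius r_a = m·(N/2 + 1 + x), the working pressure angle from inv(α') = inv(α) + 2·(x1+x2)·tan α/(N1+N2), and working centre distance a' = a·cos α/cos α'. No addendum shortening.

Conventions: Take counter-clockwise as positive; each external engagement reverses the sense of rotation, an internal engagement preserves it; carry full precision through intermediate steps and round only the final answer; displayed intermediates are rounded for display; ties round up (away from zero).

1.5929

recognized (one external pair, fixed centres): single-mesh tooth geometry, m = 1.500, N1 = 20, N2 = 36
base radii: r_b1 = 14.173034, r_b2 = 25.511461
tip radii: r_a1 = 16.921500, r_a2 = 28.300500
inv(α') = inv(19.114°) + 2·(+0.281-0.133)·tan α/(20+36) = 0.01478427  ⇒  α' = 19.94790°
a' = a·cos α / cos α' = 42.0000·cos 19.114°/cos 19.94790° = 42.217404
action lengths: √(r_a1²−r_b1²) = 9.244581, √(r_a2²−r_b2²) = 12.250863
base pitch p_b = π·m·cos α = 4.452590
CR = (9.244581 + 12.250863 − 42.217404·sin 19.94790°)/4.452590 = 1.592852
contact ratio ≈ 1.5929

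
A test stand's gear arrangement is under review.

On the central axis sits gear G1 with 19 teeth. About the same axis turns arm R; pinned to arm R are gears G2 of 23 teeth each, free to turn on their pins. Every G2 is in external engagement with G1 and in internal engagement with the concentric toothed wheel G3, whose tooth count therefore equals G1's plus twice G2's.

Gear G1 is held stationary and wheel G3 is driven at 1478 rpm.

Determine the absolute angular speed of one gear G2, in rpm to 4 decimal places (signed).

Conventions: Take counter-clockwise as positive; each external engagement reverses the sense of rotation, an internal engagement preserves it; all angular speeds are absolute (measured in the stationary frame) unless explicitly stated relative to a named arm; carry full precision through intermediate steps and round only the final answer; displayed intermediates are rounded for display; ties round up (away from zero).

planetary set (19T centre, 23T on arm, 65T internal) — Willis relation
normalise by the input: solve with ω_ring = 1, then scale by 1478 rpm
ring teeth: 19 + 2·23 = 65
19(ω_sun−ω_arm) = −65(ω_ring−ω_arm),  ω_sun = 0, ω_ring = 1
19(0−ω_arm) = −65(1−ω_arm)  ⇒  84·ω_arm = 65  ⇒  ω_arm = 65/84
sun–planet mesh: 19·(0−65/84) = −23·(ω_p−ω_arm)  ⇒  ω_p−ω_arm = 1235/1932
ω_p = 65/84 + 1235/1932 = 65/46
scale: ω_p = 65/46 × 1478 rpm = +2088.4783 rpm

+2088.4783 rpm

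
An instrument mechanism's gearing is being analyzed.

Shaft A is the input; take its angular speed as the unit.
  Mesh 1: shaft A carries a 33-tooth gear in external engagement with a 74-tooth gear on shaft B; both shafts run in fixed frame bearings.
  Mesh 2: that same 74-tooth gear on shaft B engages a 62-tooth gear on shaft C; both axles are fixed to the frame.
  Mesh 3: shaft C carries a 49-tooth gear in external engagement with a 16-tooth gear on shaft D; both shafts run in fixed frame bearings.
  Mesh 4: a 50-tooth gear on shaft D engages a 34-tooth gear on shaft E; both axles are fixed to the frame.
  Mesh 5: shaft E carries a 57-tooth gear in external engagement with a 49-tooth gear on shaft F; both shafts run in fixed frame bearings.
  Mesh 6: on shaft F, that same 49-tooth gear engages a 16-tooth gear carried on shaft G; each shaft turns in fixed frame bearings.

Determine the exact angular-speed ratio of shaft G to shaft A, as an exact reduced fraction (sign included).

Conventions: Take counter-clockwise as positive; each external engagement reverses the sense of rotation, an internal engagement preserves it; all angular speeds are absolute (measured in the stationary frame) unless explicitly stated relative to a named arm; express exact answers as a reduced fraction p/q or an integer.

class = fixed-axis compound train [6 meshes; 6 ratios multiply, 6 sense flips]
mesh 1 [33T→74T]: running ratio 33/74, sense −
mesh 2 [74T→62T]: running ratio 33/62, sense +
mesh 3 [49T→16T]: running ratio 1617/992, sense −
mesh 4 [50T→34T]: running ratio 40425/16864, sense +
mesh 5 [57T→49T]: running ratio 47025/16864, sense −
mesh 6 [49T→16T]: running ratio 2304225/269824, sense +
ω_out/ω_in = 2304225/269824

2304225/269824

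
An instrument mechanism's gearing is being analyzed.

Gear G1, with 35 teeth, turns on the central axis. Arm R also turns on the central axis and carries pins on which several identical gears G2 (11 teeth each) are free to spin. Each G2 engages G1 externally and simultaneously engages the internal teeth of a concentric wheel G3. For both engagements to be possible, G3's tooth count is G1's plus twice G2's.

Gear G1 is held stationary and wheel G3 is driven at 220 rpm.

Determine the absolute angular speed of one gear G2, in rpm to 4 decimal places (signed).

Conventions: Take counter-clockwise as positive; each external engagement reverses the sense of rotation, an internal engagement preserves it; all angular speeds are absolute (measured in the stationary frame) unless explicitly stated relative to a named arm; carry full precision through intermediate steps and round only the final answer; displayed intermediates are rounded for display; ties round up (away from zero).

recognized (axles ride arm R): planetary set, 35/11/57 teeth
normalise by the input: solve with ω_ring = 1, then scale by 220 rpm
ring teeth: 35 + 2·11 = 57
35(ω_sun−ω_arm) = −57(ω_ring−ω_arm),  ω_sun = 0, ω_ring = 1
35(0−ω_arm) = −57(1−ω_arm)  ⇒  92·ω_arm = 57  ⇒  ω_arm = 57/92
sun–planet mesh: 35·(0−57/92) = −11·(ω_p−ω_arm)  ⇒  ω_p−ω_arm = 1995/1012
ω_p = 57/92 + 1995/1012 = 57/22
scale: ω_p = 57/22 × 220 rpm = +570.0000 rpm

+570.0000 rpm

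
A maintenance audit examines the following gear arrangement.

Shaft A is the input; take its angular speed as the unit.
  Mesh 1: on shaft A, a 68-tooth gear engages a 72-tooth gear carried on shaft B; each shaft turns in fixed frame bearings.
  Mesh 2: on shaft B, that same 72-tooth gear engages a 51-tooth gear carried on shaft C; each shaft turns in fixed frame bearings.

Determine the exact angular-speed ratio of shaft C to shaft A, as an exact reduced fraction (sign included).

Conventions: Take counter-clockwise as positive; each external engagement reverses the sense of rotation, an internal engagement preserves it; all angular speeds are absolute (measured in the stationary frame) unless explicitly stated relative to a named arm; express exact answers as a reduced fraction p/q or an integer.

4/3

class = fixed-axis compound train [2 meshes; 2 ratios multiply, 2 sense flips]
mesh 1 [68T→72T]: running ratio 17/18, sense −
mesh 2 [72T→51T]: running ratio 4/3, sense +
ω_out/ω_in = 4/3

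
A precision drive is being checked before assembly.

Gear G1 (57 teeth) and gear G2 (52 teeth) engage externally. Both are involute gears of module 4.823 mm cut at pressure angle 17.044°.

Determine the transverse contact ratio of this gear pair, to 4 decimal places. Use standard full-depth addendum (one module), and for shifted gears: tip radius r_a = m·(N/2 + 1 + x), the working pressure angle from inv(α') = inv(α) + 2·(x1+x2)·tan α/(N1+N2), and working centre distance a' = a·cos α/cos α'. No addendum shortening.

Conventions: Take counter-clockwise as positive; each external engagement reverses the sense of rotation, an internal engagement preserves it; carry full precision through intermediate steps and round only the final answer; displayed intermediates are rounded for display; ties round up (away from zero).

single-mesh involute tooth geometry (57T engaging 52T at module 4.823)
base radii: r_b1 = 131.418447, r_b2 = 119.890513
tip radii: r_a1 = 142.278500, r_a2 = 130.221000
no profile shift: α' = α, a' = a
action lengths: √(r_a1²−r_b1²) = 54.519384, √(r_a2²−r_b2²) = 50.830834
base pitch p_b = π·m·cos α = 14.486429
CR = (54.519384 + 50.830834 − 262.853500·sin 17.04400°)/14.486429 = 1.953986
contact ratio ≈ 1.9540

1.9540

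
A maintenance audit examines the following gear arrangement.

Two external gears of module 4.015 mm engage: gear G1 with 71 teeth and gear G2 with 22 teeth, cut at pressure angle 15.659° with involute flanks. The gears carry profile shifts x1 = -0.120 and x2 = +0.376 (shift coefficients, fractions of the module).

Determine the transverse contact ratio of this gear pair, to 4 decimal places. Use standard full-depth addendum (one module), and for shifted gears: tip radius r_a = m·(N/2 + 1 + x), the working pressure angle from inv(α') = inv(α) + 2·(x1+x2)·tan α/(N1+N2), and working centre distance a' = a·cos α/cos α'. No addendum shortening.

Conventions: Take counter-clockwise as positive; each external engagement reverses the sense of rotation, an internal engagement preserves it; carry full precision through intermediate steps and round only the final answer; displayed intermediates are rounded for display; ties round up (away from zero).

topology: single-mesh involute geometry — m = 4.015, 71T/22T pair
base radii: r_b1 = 137.242426, r_b2 = 42.525822
tip radii: r_a1 = 146.065700, r_a2 = 49.689640
inv(α') = inv(15.659°) + 2·(-0.120+0.376)·tan α/(71+22) = 0.00855749  ⇒  α' = 16.70833°
a' = a·cos α / cos α' = 186.6975·cos 15.659°/cos 16.70833° = 187.692494
action lengths: √(r_a1²−r_b1²) = 49.997052, √(r_a2²−r_b2²) = 25.702427
base pitch p_b = π·m·cos α = 12.145346
CR = (49.997052 + 25.702427 − 187.692494·sin 16.70833°)/12.145346 = 1.789815
contact ratio ≈ 1.7898

1.7898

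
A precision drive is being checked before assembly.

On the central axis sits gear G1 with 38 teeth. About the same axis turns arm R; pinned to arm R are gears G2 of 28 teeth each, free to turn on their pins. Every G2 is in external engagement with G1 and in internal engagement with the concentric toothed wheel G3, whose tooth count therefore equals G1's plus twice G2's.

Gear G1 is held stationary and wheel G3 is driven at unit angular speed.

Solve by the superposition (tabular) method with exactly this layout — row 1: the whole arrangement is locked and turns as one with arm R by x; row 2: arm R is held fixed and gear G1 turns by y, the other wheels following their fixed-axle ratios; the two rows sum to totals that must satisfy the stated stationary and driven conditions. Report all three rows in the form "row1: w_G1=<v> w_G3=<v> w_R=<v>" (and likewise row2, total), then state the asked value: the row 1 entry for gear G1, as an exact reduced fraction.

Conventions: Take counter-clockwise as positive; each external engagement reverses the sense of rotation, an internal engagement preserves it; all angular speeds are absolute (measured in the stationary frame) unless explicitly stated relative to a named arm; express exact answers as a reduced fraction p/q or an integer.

planetary set (38T centre, 28T on arm, 94T internal) — Willis relation
row 1: whole set turns with the arm by x
row 2 (arm held, sun turns y): ω_ring = −(38/94)·y, ω_arm = 0
boundary: total ω_sun = x + y = 0 and total ω_ring = x − (38/94)·y = 1  ⇒  y = -47/66, x = 47/66
row 2 ring = −(38/94)·(-47/66) = 19/66
totals (row 1 + row 2): sun 47/66 + (-47/66) = 0, ring 47/66 + 19/66 = 1, arm 47/66 + 0 = 47/66
asked cell (row1, sun) = 47/66

row1: w_G1=47/66 w_G3=47/66 w_R=47/66
row2: w_G1=-47/66 w_G3=19/66 w_R=0
total: w_G1=0 w_G3=1 w_R=47/66
asked value: 47/66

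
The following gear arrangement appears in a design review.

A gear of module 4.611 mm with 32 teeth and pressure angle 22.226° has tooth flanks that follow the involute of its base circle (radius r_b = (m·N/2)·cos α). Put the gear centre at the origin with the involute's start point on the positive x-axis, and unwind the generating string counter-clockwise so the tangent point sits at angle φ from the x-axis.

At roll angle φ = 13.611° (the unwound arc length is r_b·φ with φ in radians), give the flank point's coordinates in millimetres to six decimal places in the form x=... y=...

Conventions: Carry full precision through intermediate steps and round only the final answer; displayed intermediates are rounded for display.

single-mesh involute tooth geometry (32T wheel at module 4.611)
pitch radius r_p = m·N/2 = 4.611·32/2 = 73.776000
base radius r_b = r_p·cos α = 73.776000·cos 22.226° = 68.294372
roll angle φ = 13.611° = 0.23755676 rad
x = r_b·(cos φ + φ·sin φ) = 70.194305
y = r_b·(sin φ − φ·cos φ) = 0.303468

x=70.194305 y=0.303468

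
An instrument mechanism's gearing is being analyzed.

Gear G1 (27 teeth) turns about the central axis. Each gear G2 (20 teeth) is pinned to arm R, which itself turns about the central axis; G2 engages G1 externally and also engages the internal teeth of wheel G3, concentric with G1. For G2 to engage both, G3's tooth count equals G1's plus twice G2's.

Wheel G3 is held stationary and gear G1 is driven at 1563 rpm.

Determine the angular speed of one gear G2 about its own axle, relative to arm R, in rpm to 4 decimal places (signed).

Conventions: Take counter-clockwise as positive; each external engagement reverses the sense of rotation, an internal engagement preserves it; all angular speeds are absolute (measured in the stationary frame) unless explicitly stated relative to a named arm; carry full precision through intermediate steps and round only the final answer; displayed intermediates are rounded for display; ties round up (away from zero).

topology: planetary set — G1 27T / G2 20T / G3 67T, arm = carrier (Willis)
normalise by the input: solve with ω_sun = 1, then scale by 1563 rpm
ring teeth: 27 + 2·20 = 67
27(ω_sun−ω_arm) = −67(ω_ring−ω_arm),  ω_ring = 0, ω_sun = 1
27(1−ω_arm) = −67(0−ω_arm)  ⇒  94·ω_arm = 27  ⇒  ω_arm = 27/94
sun–planet mesh: 27·(1−27/94) = −20·(ω_p−ω_arm)  ⇒  ω_p−ω_arm = -1809/1880
scale: ω_p−ω_arm = -1809/1880 × 1563 rpm = -1503.9718 rpm

-1503.9718 rpm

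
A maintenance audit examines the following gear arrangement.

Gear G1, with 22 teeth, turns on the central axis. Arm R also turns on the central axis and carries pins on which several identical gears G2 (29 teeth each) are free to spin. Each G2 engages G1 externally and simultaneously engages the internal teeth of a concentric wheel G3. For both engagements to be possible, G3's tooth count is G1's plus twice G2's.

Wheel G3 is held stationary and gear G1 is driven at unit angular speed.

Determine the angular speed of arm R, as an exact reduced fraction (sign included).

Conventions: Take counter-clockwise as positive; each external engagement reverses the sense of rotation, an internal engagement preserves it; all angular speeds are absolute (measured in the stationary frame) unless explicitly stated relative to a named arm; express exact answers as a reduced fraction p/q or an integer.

planetary set (22T centre, 29T on arm, 80T internal) — Willis relation
ring teeth: 22 + 2·29 = 80
22(ω_sun−ω_arm) = −80(ω_ring−ω_arm),  ω_ring = 0, ω_sun = 1
22(1−ω_arm) = −80(0−ω_arm)  ⇒  102·ω_arm = 22  ⇒  ω_arm = 11/51
exact speed ratio = 11/51

11/51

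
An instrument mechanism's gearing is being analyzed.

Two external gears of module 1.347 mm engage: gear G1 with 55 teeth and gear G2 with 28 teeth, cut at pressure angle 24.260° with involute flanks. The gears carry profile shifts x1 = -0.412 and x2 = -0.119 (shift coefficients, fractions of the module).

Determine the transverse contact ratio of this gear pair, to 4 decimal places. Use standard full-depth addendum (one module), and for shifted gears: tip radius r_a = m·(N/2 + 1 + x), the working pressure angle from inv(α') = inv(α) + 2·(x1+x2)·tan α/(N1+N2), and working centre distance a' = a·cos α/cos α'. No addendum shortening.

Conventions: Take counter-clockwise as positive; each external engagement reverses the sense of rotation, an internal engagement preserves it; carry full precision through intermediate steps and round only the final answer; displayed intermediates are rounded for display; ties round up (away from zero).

1.6226

class = single-mesh tooth geometry [involute pair 55T × 28T, m = 1.347]
base radii: r_b1 = 33.771290, r_b2 = 17.192657
tip radii: r_a1 = 37.834536, r_a2 = 20.044707
inv(α') = inv(24.260°) + 2·(-0.412-0.119)·tan α/(55+28) = 0.02149375  ⇒  α' = 22.49307°
a' = a·cos α / cos α' = 55.9005·cos 24.260°/cos 22.49307° = 55.160216
action lengths: √(r_a1²−r_b1²) = 17.057318, √(r_a2²−r_b2²) = 10.305476
base pitch p_b = π·m·cos α = 3.858023
CR = (17.057318 + 10.305476 − 55.160216·sin 22.49307°)/3.858023 = 1.622607
contact ratio ≈ 1.6226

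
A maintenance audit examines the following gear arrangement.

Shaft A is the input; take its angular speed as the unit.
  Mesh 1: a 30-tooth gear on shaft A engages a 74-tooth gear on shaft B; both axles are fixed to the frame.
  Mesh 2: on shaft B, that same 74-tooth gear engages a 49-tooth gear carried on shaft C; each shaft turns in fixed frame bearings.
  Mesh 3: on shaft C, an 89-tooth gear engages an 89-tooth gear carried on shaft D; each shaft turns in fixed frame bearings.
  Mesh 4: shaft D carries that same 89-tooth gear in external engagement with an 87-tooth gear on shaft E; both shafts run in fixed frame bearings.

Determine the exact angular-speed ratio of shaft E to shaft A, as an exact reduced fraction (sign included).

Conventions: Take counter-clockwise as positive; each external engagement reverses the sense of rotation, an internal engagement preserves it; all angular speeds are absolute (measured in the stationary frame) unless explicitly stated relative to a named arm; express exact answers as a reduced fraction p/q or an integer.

class = fixed-axis compound train [4 meshes; 4 ratios multiply, 4 sense flips]
mesh 1 [30T→74T]: running ratio 15/37, sense −
mesh 2 [74T→49T]: running ratio 30/49, sense +
mesh 3 [89T→89T]: running ratio 30/49, sense −
mesh 4 [89T→87T]: running ratio 890/1421, sense +
ω_out/ω_in = 890/1421

890/1421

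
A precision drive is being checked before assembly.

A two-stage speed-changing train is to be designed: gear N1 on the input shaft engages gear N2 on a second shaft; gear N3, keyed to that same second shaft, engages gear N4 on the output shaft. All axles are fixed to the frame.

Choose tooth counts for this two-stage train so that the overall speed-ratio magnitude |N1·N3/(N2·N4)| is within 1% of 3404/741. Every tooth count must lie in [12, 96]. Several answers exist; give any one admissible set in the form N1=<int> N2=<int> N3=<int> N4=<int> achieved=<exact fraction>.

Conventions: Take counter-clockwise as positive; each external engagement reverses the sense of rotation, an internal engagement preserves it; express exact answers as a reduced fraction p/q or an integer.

class = fixed-axis compound train [2-stage, 3404/741 wanted]
target = 3404/741 in lowest terms: an exact hit needs N1·N3 = k·3404 and N2·N4 = k·741 for one integer k, every count in [12, 96]; additionally prefer no 1:1 stage (N1 ≠ N2, N3 ≠ N4)
k = 1: N1·N3 = 3404 = 37·92, N2·N4 = 741 = 13·57
achieved = 37·92/(13·57) = 3404/741; |achieved − target| = 0 ≤ 851/18525 ✓

N1=37 N2=13 N3=92 N4=57 achieved=3404/741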